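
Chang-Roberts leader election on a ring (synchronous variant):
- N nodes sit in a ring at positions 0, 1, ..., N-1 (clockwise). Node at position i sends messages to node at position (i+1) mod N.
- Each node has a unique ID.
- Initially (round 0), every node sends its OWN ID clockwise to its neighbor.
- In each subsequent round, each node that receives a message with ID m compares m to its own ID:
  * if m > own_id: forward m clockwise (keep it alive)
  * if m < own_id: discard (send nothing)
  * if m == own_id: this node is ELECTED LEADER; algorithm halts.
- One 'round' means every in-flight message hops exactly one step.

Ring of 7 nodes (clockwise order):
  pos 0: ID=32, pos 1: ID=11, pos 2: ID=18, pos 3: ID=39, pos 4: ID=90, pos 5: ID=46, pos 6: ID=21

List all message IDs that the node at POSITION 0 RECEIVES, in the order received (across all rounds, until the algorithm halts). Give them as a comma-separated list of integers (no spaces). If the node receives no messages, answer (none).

Round 1: pos1(id11) recv 32: fwd; pos2(id18) recv 11: drop; pos3(id39) recv 18: drop; pos4(id90) recv 39: drop; pos5(id46) recv 90: fwd; pos6(id21) recv 46: fwd; pos0(id32) recv 21: drop
Round 2: pos2(id18) recv 32: fwd; pos6(id21) recv 90: fwd; pos0(id32) recv 46: fwd
Round 3: pos3(id39) recv 32: drop; pos0(id32) recv 90: fwd; pos1(id11) recv 46: fwd
Round 4: pos1(id11) recv 90: fwd; pos2(id18) recv 46: fwd
Round 5: pos2(id18) recv 90: fwd; pos3(id39) recv 46: fwd
Round 6: pos3(id39) recv 90: fwd; pos4(id90) recv 46: drop
Round 7: pos4(id90) recv 90: ELECTED

Answer: 21,46,90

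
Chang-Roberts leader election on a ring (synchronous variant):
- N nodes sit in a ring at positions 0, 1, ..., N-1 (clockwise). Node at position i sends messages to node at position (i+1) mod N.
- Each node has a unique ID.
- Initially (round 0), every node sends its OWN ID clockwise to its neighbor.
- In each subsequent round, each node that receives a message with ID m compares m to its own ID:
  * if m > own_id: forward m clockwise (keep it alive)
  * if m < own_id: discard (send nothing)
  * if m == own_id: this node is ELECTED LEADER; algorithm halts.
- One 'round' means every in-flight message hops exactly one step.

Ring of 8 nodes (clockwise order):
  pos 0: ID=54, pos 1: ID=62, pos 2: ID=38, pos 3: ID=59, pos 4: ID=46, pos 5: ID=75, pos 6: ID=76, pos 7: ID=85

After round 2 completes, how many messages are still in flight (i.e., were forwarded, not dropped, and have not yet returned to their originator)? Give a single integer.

Answer: 2

Derivation:
Round 1: pos1(id62) recv 54: drop; pos2(id38) recv 62: fwd; pos3(id59) recv 38: drop; pos4(id46) recv 59: fwd; pos5(id75) recv 46: drop; pos6(id76) recv 75: drop; pos7(id85) recv 76: drop; pos0(id54) recv 85: fwd
Round 2: pos3(id59) recv 62: fwd; pos5(id75) recv 59: drop; pos1(id62) recv 85: fwd
After round 2: 2 messages still in flight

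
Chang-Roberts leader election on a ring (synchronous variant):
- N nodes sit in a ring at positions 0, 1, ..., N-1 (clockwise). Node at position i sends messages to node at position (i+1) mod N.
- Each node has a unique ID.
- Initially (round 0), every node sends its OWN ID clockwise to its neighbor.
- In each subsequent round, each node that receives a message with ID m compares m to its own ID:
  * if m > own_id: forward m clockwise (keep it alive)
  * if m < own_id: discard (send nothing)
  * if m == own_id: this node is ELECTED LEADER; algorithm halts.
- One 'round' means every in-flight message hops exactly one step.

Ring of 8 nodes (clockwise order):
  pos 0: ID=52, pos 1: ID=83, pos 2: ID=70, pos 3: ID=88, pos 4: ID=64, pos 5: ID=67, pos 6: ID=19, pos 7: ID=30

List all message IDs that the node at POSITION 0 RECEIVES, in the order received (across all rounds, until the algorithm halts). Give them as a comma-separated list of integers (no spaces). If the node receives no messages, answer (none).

Answer: 30,67,88

Derivation:
Round 1: pos1(id83) recv 52: drop; pos2(id70) recv 83: fwd; pos3(id88) recv 70: drop; pos4(id64) recv 88: fwd; pos5(id67) recv 64: drop; pos6(id19) recv 67: fwd; pos7(id30) recv 19: drop; pos0(id52) recv 30: drop
Round 2: pos3(id88) recv 83: drop; pos5(id67) recv 88: fwd; pos7(id30) recv 67: fwd
Round 3: pos6(id19) recv 88: fwd; pos0(id52) recv 67: fwd
Round 4: pos7(id30) recv 88: fwd; pos1(id83) recv 67: drop
Round 5: pos0(id52) recv 88: fwd
Round 6: pos1(id83) recv 88: fwd
Round 7: pos2(id70) recv 88: fwd
Round 8: pos3(id88) recv 88: ELECTED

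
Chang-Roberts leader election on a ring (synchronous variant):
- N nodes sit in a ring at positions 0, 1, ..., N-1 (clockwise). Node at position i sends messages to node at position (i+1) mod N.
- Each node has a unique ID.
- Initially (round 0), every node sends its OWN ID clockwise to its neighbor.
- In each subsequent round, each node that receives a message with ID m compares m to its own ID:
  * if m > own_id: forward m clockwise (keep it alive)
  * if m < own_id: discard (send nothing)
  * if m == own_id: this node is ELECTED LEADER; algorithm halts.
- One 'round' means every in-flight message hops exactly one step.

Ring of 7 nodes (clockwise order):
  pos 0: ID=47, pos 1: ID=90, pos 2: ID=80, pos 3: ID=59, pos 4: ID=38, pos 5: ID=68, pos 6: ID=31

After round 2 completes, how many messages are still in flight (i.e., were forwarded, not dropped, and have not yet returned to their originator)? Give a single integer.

Answer: 3

Derivation:
Round 1: pos1(id90) recv 47: drop; pos2(id80) recv 90: fwd; pos3(id59) recv 80: fwd; pos4(id38) recv 59: fwd; pos5(id68) recv 38: drop; pos6(id31) recv 68: fwd; pos0(id47) recv 31: drop
Round 2: pos3(id59) recv 90: fwd; pos4(id38) recv 80: fwd; pos5(id68) recv 59: drop; pos0(id47) recv 68: fwd
After round 2: 3 messages still in flight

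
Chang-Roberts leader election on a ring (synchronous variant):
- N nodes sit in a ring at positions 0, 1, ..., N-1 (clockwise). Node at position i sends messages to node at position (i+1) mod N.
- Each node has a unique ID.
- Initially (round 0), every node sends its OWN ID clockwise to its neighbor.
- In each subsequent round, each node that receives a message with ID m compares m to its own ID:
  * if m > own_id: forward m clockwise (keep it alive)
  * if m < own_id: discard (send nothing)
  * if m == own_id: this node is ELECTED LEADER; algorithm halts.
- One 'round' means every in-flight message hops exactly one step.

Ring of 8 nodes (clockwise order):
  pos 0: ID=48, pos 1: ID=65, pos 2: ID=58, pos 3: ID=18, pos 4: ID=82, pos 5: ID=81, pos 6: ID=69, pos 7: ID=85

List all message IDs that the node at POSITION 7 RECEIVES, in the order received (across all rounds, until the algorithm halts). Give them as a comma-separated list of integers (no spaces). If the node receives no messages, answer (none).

Round 1: pos1(id65) recv 48: drop; pos2(id58) recv 65: fwd; pos3(id18) recv 58: fwd; pos4(id82) recv 18: drop; pos5(id81) recv 82: fwd; pos6(id69) recv 81: fwd; pos7(id85) recv 69: drop; pos0(id48) recv 85: fwd
Round 2: pos3(id18) recv 65: fwd; pos4(id82) recv 58: drop; pos6(id69) recv 82: fwd; pos7(id85) recv 81: drop; pos1(id65) recv 85: fwd
Round 3: pos4(id82) recv 65: drop; pos7(id85) recv 82: drop; pos2(id58) recv 85: fwd
Round 4: pos3(id18) recv 85: fwd
Round 5: pos4(id82) recv 85: fwd
Round 6: pos5(id81) recv 85: fwd
Round 7: pos6(id69) recv 85: fwd
Round 8: pos7(id85) recv 85: ELECTED

Answer: 69,81,82,85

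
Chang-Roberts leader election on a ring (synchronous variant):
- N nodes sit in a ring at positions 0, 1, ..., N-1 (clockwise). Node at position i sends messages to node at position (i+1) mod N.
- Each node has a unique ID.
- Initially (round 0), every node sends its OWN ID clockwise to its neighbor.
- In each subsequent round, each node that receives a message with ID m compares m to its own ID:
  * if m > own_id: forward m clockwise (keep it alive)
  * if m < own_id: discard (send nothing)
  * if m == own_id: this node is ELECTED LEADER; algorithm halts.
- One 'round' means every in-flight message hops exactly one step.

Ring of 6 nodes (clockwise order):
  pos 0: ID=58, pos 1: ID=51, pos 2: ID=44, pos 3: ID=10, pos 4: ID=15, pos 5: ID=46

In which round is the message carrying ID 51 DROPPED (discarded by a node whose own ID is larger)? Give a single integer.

Round 1: pos1(id51) recv 58: fwd; pos2(id44) recv 51: fwd; pos3(id10) recv 44: fwd; pos4(id15) recv 10: drop; pos5(id46) recv 15: drop; pos0(id58) recv 46: drop
Round 2: pos2(id44) recv 58: fwd; pos3(id10) recv 51: fwd; pos4(id15) recv 44: fwd
Round 3: pos3(id10) recv 58: fwd; pos4(id15) recv 51: fwd; pos5(id46) recv 44: drop
Round 4: pos4(id15) recv 58: fwd; pos5(id46) recv 51: fwd
Round 5: pos5(id46) recv 58: fwd; pos0(id58) recv 51: drop
Round 6: pos0(id58) recv 58: ELECTED
Message ID 51 originates at pos 1; dropped at pos 0 in round 5

Answer: 5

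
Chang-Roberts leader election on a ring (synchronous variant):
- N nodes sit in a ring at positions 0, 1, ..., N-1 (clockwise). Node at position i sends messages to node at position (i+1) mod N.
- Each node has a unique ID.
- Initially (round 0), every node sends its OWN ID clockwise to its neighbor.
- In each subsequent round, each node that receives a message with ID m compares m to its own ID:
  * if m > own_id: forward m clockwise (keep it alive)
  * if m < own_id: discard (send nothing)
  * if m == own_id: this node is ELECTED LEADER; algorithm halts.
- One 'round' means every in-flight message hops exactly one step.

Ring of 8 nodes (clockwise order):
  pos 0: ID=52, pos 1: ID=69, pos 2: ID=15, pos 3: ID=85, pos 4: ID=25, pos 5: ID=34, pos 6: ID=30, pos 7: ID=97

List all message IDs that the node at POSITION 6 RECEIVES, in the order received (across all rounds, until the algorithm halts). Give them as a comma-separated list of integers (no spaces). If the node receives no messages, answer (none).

Answer: 34,85,97

Derivation:
Round 1: pos1(id69) recv 52: drop; pos2(id15) recv 69: fwd; pos3(id85) recv 15: drop; pos4(id25) recv 85: fwd; pos5(id34) recv 25: drop; pos6(id30) recv 34: fwd; pos7(id97) recv 30: drop; pos0(id52) recv 97: fwd
Round 2: pos3(id85) recv 69: drop; pos5(id34) recv 85: fwd; pos7(id97) recv 34: drop; pos1(id69) recv 97: fwd
Round 3: pos6(id30) recv 85: fwd; pos2(id15) recv 97: fwd
Round 4: pos7(id97) recv 85: drop; pos3(id85) recv 97: fwd
Round 5: pos4(id25) recv 97: fwd
Round 6: pos5(id34) recv 97: fwd
Round 7: pos6(id30) recv 97: fwd
Round 8: pos7(id97) recv 97: ELECTED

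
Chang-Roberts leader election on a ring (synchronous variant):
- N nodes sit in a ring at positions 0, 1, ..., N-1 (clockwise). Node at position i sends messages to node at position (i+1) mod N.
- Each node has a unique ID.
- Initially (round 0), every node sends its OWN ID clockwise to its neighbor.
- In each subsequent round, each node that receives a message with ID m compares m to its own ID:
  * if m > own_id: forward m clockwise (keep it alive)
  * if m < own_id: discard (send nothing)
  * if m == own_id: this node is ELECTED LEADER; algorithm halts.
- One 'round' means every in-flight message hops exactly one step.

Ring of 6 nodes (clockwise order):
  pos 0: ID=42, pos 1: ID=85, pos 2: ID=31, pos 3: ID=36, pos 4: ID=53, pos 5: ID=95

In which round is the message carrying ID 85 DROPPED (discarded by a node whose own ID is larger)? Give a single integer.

Round 1: pos1(id85) recv 42: drop; pos2(id31) recv 85: fwd; pos3(id36) recv 31: drop; pos4(id53) recv 36: drop; pos5(id95) recv 53: drop; pos0(id42) recv 95: fwd
Round 2: pos3(id36) recv 85: fwd; pos1(id85) recv 95: fwd
Round 3: pos4(id53) recv 85: fwd; pos2(id31) recv 95: fwd
Round 4: pos5(id95) recv 85: drop; pos3(id36) recv 95: fwd
Round 5: pos4(id53) recv 95: fwd
Round 6: pos5(id95) recv 95: ELECTED
Message ID 85 originates at pos 1; dropped at pos 5 in round 4

Answer: 4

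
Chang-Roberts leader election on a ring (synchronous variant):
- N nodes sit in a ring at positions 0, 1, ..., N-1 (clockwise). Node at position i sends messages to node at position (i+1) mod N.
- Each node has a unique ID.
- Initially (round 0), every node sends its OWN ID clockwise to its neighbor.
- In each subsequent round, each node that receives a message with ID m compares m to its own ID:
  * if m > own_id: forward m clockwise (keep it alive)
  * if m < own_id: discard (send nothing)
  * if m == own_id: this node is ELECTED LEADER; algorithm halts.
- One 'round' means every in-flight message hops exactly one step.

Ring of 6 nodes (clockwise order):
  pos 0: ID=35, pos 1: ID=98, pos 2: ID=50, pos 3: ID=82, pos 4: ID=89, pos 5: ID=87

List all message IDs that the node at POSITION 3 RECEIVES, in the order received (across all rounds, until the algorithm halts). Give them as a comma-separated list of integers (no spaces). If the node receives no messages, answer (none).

Answer: 50,98

Derivation:
Round 1: pos1(id98) recv 35: drop; pos2(id50) recv 98: fwd; pos3(id82) recv 50: drop; pos4(id89) recv 82: drop; pos5(id87) recv 89: fwd; pos0(id35) recv 87: fwd
Round 2: pos3(id82) recv 98: fwd; pos0(id35) recv 89: fwd; pos1(id98) recv 87: drop
Round 3: pos4(id89) recv 98: fwd; pos1(id98) recv 89: drop
Round 4: pos5(id87) recv 98: fwd
Round 5: pos0(id35) recv 98: fwd
Round 6: pos1(id98) recv 98: ELECTED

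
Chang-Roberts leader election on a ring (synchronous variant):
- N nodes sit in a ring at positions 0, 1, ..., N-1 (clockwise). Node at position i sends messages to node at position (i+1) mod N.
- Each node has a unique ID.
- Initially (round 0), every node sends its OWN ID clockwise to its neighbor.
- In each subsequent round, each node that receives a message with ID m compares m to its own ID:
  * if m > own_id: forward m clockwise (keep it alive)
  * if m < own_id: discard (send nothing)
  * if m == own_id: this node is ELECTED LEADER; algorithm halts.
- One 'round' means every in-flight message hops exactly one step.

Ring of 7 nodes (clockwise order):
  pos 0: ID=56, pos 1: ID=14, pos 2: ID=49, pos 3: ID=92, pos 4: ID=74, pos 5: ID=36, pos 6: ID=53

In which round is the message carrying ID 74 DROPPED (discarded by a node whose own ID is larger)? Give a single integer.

Round 1: pos1(id14) recv 56: fwd; pos2(id49) recv 14: drop; pos3(id92) recv 49: drop; pos4(id74) recv 92: fwd; pos5(id36) recv 74: fwd; pos6(id53) recv 36: drop; pos0(id56) recv 53: drop
Round 2: pos2(id49) recv 56: fwd; pos5(id36) recv 92: fwd; pos6(id53) recv 74: fwd
Round 3: pos3(id92) recv 56: drop; pos6(id53) recv 92: fwd; pos0(id56) recv 74: fwd
Round 4: pos0(id56) recv 92: fwd; pos1(id14) recv 74: fwd
Round 5: pos1(id14) recv 92: fwd; pos2(id49) recv 74: fwd
Round 6: pos2(id49) recv 92: fwd; pos3(id92) recv 74: drop
Round 7: pos3(id92) recv 92: ELECTED
Message ID 74 originates at pos 4; dropped at pos 3 in round 6

Answer: 6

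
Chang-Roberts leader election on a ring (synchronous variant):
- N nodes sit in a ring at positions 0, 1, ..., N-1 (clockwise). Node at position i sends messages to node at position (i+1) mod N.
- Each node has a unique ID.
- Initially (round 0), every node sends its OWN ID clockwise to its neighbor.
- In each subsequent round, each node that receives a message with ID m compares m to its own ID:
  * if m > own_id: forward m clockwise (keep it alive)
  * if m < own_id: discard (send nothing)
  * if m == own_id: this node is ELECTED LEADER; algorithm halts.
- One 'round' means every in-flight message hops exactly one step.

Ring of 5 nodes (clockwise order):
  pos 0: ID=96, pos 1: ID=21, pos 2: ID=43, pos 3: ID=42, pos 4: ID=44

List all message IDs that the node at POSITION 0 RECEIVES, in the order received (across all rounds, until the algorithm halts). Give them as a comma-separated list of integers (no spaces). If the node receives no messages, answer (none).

Round 1: pos1(id21) recv 96: fwd; pos2(id43) recv 21: drop; pos3(id42) recv 43: fwd; pos4(id44) recv 42: drop; pos0(id96) recv 44: drop
Round 2: pos2(id43) recv 96: fwd; pos4(id44) recv 43: drop
Round 3: pos3(id42) recv 96: fwd
Round 4: pos4(id44) recv 96: fwd
Round 5: pos0(id96) recv 96: ELECTED

Answer: 44,96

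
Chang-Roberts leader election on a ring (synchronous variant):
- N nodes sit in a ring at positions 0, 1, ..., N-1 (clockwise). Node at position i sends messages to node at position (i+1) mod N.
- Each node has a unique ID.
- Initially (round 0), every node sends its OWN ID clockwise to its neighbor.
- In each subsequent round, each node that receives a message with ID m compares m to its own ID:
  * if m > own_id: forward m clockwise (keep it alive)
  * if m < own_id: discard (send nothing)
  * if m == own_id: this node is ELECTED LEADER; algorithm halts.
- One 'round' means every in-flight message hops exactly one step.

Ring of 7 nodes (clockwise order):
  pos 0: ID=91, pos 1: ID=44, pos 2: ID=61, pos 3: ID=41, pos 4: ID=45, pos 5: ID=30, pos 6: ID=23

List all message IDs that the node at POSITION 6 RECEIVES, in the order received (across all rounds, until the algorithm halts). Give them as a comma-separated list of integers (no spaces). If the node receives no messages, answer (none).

Answer: 30,45,61,91

Derivation:
Round 1: pos1(id44) recv 91: fwd; pos2(id61) recv 44: drop; pos3(id41) recv 61: fwd; pos4(id45) recv 41: drop; pos5(id30) recv 45: fwd; pos6(id23) recv 30: fwd; pos0(id91) recv 23: drop
Round 2: pos2(id61) recv 91: fwd; pos4(id45) recv 61: fwd; pos6(id23) recv 45: fwd; pos0(id91) recv 30: drop
Round 3: pos3(id41) recv 91: fwd; pos5(id30) recv 61: fwd; pos0(id91) recv 45: drop
Round 4: pos4(id45) recv 91: fwd; pos6(id23) recv 61: fwd
Round 5: pos5(id30) recv 91: fwd; pos0(id91) recv 61: drop
Round 6: pos6(id23) recv 91: fwd
Round 7: pos0(id91) recv 91: ELECTED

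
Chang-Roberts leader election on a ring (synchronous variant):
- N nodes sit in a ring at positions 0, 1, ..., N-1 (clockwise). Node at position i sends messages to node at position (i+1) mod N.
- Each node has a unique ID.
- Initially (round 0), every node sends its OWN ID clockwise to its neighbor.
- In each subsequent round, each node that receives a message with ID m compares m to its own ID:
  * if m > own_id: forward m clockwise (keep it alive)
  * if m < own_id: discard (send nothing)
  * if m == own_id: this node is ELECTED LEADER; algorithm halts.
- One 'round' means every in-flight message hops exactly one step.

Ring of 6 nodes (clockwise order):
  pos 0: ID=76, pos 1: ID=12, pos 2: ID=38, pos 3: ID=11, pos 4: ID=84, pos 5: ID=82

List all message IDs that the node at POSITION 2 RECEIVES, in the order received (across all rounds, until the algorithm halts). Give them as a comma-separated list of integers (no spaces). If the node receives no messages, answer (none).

Answer: 12,76,82,84

Derivation:
Round 1: pos1(id12) recv 76: fwd; pos2(id38) recv 12: drop; pos3(id11) recv 38: fwd; pos4(id84) recv 11: drop; pos5(id82) recv 84: fwd; pos0(id76) recv 82: fwd
Round 2: pos2(id38) recv 76: fwd; pos4(id84) recv 38: drop; pos0(id76) recv 84: fwd; pos1(id12) recv 82: fwd
Round 3: pos3(id11) recv 76: fwd; pos1(id12) recv 84: fwd; pos2(id38) recv 82: fwd
Round 4: pos4(id84) recv 76: drop; pos2(id38) recv 84: fwd; pos3(id11) recv 82: fwd
Round 5: pos3(id11) recv 84: fwd; pos4(id84) recv 82: drop
Round 6: pos4(id84) recv 84: ELECTED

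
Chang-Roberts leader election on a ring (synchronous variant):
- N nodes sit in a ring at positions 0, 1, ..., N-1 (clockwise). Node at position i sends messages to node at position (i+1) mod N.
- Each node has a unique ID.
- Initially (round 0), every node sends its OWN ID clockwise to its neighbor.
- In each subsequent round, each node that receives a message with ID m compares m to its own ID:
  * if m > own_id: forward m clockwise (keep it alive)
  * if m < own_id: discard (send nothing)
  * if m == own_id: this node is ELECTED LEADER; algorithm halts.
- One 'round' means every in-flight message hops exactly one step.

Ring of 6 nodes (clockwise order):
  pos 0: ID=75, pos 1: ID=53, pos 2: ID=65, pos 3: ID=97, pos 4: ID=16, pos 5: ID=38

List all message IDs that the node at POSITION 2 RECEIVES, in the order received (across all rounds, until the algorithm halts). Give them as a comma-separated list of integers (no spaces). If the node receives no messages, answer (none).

Round 1: pos1(id53) recv 75: fwd; pos2(id65) recv 53: drop; pos3(id97) recv 65: drop; pos4(id16) recv 97: fwd; pos5(id38) recv 16: drop; pos0(id75) recv 38: drop
Round 2: pos2(id65) recv 75: fwd; pos5(id38) recv 97: fwd
Round 3: pos3(id97) recv 75: drop; pos0(id75) recv 97: fwd
Round 4: pos1(id53) recv 97: fwd
Round 5: pos2(id65) recv 97: fwd
Round 6: pos3(id97) recv 97: ELECTED

Answer: 53,75,97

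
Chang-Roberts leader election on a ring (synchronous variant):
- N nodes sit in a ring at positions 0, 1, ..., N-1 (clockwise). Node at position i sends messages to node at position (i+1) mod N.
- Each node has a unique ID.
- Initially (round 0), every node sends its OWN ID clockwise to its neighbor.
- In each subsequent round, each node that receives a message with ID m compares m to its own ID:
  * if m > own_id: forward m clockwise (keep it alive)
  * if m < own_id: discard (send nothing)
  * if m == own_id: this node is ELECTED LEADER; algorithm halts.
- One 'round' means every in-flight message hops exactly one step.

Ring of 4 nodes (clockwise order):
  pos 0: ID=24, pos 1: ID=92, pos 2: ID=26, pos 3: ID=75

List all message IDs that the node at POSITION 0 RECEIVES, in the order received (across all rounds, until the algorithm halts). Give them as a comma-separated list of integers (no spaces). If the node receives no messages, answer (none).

Round 1: pos1(id92) recv 24: drop; pos2(id26) recv 92: fwd; pos3(id75) recv 26: drop; pos0(id24) recv 75: fwd
Round 2: pos3(id75) recv 92: fwd; pos1(id92) recv 75: drop
Round 3: pos0(id24) recv 92: fwd
Round 4: pos1(id92) recv 92: ELECTED

Answer: 75,92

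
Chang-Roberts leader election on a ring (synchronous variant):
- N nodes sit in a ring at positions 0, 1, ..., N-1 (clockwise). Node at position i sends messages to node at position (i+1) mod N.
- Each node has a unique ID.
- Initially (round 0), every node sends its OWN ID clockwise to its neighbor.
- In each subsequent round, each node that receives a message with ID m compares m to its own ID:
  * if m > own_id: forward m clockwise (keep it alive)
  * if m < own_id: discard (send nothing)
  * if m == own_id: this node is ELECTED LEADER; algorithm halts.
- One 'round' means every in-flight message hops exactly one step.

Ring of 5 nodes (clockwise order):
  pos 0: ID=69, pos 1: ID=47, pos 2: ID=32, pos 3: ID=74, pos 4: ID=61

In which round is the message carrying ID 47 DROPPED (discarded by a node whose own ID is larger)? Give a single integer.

Round 1: pos1(id47) recv 69: fwd; pos2(id32) recv 47: fwd; pos3(id74) recv 32: drop; pos4(id61) recv 74: fwd; pos0(id69) recv 61: drop
Round 2: pos2(id32) recv 69: fwd; pos3(id74) recv 47: drop; pos0(id69) recv 74: fwd
Round 3: pos3(id74) recv 69: drop; pos1(id47) recv 74: fwd
Round 4: pos2(id32) recv 74: fwd
Round 5: pos3(id74) recv 74: ELECTED
Message ID 47 originates at pos 1; dropped at pos 3 in round 2

Answer: 2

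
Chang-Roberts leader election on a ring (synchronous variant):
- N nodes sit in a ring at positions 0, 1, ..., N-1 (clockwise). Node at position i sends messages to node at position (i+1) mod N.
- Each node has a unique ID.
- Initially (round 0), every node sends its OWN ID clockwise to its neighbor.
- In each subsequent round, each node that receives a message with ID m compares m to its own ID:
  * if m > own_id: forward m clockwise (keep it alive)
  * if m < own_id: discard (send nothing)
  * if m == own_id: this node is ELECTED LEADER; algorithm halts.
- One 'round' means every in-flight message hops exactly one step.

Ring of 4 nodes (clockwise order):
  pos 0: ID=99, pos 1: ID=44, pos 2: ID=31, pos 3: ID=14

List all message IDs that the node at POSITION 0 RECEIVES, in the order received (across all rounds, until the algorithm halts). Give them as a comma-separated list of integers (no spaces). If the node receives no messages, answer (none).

Round 1: pos1(id44) recv 99: fwd; pos2(id31) recv 44: fwd; pos3(id14) recv 31: fwd; pos0(id99) recv 14: drop
Round 2: pos2(id31) recv 99: fwd; pos3(id14) recv 44: fwd; pos0(id99) recv 31: drop
Round 3: pos3(id14) recv 99: fwd; pos0(id99) recv 44: drop
Round 4: pos0(id99) recv 99: ELECTED

Answer: 14,31,44,99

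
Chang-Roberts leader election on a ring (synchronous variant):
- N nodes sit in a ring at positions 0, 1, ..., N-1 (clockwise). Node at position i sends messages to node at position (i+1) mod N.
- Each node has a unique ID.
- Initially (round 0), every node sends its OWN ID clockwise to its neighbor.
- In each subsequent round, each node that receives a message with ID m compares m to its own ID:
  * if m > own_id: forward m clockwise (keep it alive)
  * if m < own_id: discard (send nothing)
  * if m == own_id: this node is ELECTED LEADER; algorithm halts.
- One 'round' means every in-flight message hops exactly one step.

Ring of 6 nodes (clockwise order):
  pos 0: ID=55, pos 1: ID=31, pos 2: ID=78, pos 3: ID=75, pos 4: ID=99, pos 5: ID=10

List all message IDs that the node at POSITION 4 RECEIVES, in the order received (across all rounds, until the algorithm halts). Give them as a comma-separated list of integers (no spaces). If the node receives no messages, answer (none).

Round 1: pos1(id31) recv 55: fwd; pos2(id78) recv 31: drop; pos3(id75) recv 78: fwd; pos4(id99) recv 75: drop; pos5(id10) recv 99: fwd; pos0(id55) recv 10: drop
Round 2: pos2(id78) recv 55: drop; pos4(id99) recv 78: drop; pos0(id55) recv 99: fwd
Round 3: pos1(id31) recv 99: fwd
Round 4: pos2(id78) recv 99: fwd
Round 5: pos3(id75) recv 99: fwd
Round 6: pos4(id99) recv 99: ELECTED

Answer: 75,78,99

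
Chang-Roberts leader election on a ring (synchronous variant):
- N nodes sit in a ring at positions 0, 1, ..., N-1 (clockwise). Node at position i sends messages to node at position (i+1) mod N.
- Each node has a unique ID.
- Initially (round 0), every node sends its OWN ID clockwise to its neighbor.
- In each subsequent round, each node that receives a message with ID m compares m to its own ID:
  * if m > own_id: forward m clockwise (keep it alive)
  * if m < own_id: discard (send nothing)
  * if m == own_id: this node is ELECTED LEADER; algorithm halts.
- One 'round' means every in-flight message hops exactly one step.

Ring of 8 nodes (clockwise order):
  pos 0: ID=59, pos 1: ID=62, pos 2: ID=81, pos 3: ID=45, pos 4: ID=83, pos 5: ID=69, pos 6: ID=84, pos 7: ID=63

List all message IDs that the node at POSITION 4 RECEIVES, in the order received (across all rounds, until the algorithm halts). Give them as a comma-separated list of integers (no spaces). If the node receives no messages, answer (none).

Answer: 45,81,84

Derivation:
Round 1: pos1(id62) recv 59: drop; pos2(id81) recv 62: drop; pos3(id45) recv 81: fwd; pos4(id83) recv 45: drop; pos5(id69) recv 83: fwd; pos6(id84) recv 69: drop; pos7(id63) recv 84: fwd; pos0(id59) recv 63: fwd
Round 2: pos4(id83) recv 81: drop; pos6(id84) recv 83: drop; pos0(id59) recv 84: fwd; pos1(id62) recv 63: fwd
Round 3: pos1(id62) recv 84: fwd; pos2(id81) recv 63: drop
Round 4: pos2(id81) recv 84: fwd
Round 5: pos3(id45) recv 84: fwd
Round 6: pos4(id83) recv 84: fwd
Round 7: pos5(id69) recv 84: fwd
Round 8: pos6(id84) recv 84: ELECTED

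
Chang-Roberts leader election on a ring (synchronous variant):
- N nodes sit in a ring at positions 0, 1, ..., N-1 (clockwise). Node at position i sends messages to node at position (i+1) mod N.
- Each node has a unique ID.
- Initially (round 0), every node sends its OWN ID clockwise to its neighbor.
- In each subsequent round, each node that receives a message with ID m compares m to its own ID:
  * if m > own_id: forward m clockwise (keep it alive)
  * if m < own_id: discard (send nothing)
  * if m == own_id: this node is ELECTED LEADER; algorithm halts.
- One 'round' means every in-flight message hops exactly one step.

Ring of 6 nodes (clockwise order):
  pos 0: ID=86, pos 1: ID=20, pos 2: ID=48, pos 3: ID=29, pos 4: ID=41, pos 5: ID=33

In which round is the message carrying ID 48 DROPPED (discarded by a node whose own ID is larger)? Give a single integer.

Round 1: pos1(id20) recv 86: fwd; pos2(id48) recv 20: drop; pos3(id29) recv 48: fwd; pos4(id41) recv 29: drop; pos5(id33) recv 41: fwd; pos0(id86) recv 33: drop
Round 2: pos2(id48) recv 86: fwd; pos4(id41) recv 48: fwd; pos0(id86) recv 41: drop
Round 3: pos3(id29) recv 86: fwd; pos5(id33) recv 48: fwd
Round 4: pos4(id41) recv 86: fwd; pos0(id86) recv 48: drop
Round 5: pos5(id33) recv 86: fwd
Round 6: pos0(id86) recv 86: ELECTED
Message ID 48 originates at pos 2; dropped at pos 0 in round 4

Answer: 4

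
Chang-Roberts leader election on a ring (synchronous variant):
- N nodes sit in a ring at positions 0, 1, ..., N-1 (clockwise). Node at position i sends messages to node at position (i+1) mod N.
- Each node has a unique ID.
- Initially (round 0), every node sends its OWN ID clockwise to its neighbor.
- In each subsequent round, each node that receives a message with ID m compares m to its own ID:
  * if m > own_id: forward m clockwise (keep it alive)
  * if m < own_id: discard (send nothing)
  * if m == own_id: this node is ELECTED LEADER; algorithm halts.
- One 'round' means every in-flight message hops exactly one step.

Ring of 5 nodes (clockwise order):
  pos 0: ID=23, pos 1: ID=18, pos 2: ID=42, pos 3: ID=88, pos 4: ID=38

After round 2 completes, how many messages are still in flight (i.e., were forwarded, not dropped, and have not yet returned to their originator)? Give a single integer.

Answer: 2

Derivation:
Round 1: pos1(id18) recv 23: fwd; pos2(id42) recv 18: drop; pos3(id88) recv 42: drop; pos4(id38) recv 88: fwd; pos0(id23) recv 38: fwd
Round 2: pos2(id42) recv 23: drop; pos0(id23) recv 88: fwd; pos1(id18) recv 38: fwd
After round 2: 2 messages still in flight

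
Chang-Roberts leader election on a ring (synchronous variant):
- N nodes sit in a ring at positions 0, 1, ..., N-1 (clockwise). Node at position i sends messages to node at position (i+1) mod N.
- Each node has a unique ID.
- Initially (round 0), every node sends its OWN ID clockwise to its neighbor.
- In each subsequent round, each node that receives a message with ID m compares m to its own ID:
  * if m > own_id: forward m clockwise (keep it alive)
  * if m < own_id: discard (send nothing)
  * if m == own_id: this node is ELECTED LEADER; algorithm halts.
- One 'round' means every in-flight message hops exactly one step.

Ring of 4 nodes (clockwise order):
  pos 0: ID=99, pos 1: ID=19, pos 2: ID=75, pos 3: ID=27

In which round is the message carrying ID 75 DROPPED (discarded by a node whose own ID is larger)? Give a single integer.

Answer: 2

Derivation:
Round 1: pos1(id19) recv 99: fwd; pos2(id75) recv 19: drop; pos3(id27) recv 75: fwd; pos0(id99) recv 27: drop
Round 2: pos2(id75) recv 99: fwd; pos0(id99) recv 75: drop
Round 3: pos3(id27) recv 99: fwd
Round 4: pos0(id99) recv 99: ELECTED
Message ID 75 originates at pos 2; dropped at pos 0 in round 2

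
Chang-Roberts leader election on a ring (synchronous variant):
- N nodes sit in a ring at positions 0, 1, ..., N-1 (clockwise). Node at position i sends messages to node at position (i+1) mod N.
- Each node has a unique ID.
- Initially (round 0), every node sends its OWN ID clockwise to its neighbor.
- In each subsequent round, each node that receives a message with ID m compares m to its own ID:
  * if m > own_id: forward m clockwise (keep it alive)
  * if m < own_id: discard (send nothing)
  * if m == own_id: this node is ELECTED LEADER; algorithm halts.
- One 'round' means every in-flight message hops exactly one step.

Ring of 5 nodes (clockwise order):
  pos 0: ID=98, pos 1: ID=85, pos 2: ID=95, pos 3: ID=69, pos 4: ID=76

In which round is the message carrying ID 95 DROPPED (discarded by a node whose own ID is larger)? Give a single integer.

Answer: 3

Derivation:
Round 1: pos1(id85) recv 98: fwd; pos2(id95) recv 85: drop; pos3(id69) recv 95: fwd; pos4(id76) recv 69: drop; pos0(id98) recv 76: drop
Round 2: pos2(id95) recv 98: fwd; pos4(id76) recv 95: fwd
Round 3: pos3(id69) recv 98: fwd; pos0(id98) recv 95: drop
Round 4: pos4(id76) recv 98: fwd
Round 5: pos0(id98) recv 98: ELECTED
Message ID 95 originates at pos 2; dropped at pos 0 in round 3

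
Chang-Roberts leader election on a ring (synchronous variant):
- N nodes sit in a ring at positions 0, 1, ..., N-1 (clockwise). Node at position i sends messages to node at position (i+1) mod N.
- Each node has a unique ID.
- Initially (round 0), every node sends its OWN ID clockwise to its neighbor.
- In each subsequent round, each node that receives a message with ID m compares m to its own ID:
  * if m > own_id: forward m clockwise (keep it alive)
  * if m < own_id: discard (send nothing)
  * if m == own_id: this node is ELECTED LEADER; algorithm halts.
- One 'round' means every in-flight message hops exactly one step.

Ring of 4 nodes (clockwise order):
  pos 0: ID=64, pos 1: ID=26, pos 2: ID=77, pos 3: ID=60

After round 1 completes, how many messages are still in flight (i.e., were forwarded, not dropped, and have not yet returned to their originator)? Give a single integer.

Round 1: pos1(id26) recv 64: fwd; pos2(id77) recv 26: drop; pos3(id60) recv 77: fwd; pos0(id64) recv 60: drop
After round 1: 2 messages still in flight

Answer: 2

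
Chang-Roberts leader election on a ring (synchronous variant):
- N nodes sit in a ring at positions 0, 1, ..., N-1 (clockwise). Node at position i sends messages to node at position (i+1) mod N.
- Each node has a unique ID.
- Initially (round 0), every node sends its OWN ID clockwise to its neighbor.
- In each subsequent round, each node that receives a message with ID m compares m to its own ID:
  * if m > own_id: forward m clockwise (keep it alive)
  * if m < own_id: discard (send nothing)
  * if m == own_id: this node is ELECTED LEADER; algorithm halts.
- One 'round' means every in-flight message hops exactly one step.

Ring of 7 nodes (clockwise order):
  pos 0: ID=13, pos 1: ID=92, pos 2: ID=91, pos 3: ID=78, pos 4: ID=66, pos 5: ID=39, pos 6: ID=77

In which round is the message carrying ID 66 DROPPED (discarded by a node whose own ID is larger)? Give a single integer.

Answer: 2

Derivation:
Round 1: pos1(id92) recv 13: drop; pos2(id91) recv 92: fwd; pos3(id78) recv 91: fwd; pos4(id66) recv 78: fwd; pos5(id39) recv 66: fwd; pos6(id77) recv 39: drop; pos0(id13) recv 77: fwd
Round 2: pos3(id78) recv 92: fwd; pos4(id66) recv 91: fwd; pos5(id39) recv 78: fwd; pos6(id77) recv 66: drop; pos1(id92) recv 77: drop
Round 3: pos4(id66) recv 92: fwd; pos5(id39) recv 91: fwd; pos6(id77) recv 78: fwd
Round 4: pos5(id39) recv 92: fwd; pos6(id77) recv 91: fwd; pos0(id13) recv 78: fwd
Round 5: pos6(id77) recv 92: fwd; pos0(id13) recv 91: fwd; pos1(id92) recv 78: drop
Round 6: pos0(id13) recv 92: fwd; pos1(id92) recv 91: drop
Round 7: pos1(id92) recv 92: ELECTED
Message ID 66 originates at pos 4; dropped at pos 6 in round 2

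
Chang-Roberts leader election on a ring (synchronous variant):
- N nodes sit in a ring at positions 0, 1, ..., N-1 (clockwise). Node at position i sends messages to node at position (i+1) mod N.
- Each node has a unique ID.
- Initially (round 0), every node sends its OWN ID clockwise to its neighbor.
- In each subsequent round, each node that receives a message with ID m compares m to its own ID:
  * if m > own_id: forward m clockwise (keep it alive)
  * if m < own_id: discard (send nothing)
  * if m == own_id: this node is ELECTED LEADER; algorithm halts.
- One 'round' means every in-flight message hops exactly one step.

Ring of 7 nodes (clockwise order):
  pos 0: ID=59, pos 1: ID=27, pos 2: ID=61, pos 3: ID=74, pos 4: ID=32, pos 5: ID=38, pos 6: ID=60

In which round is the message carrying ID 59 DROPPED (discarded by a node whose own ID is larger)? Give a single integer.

Round 1: pos1(id27) recv 59: fwd; pos2(id61) recv 27: drop; pos3(id74) recv 61: drop; pos4(id32) recv 74: fwd; pos5(id38) recv 32: drop; pos6(id60) recv 38: drop; pos0(id59) recv 60: fwd
Round 2: pos2(id61) recv 59: drop; pos5(id38) recv 74: fwd; pos1(id27) recv 60: fwd
Round 3: pos6(id60) recv 74: fwd; pos2(id61) recv 60: drop
Round 4: pos0(id59) recv 74: fwd
Round 5: pos1(id27) recv 74: fwd
Round 6: pos2(id61) recv 74: fwd
Round 7: pos3(id74) recv 74: ELECTED
Message ID 59 originates at pos 0; dropped at pos 2 in round 2

Answer: 2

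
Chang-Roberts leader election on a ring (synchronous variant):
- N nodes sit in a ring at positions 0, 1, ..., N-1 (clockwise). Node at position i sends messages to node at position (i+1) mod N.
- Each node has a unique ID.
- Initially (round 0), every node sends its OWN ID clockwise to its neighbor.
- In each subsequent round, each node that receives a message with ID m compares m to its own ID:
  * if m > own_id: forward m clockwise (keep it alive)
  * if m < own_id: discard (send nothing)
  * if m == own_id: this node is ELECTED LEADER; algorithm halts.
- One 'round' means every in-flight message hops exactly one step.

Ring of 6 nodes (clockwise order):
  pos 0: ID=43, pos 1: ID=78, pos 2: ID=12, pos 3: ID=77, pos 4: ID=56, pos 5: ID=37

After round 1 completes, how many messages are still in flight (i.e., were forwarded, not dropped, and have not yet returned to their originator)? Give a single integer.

Round 1: pos1(id78) recv 43: drop; pos2(id12) recv 78: fwd; pos3(id77) recv 12: drop; pos4(id56) recv 77: fwd; pos5(id37) recv 56: fwd; pos0(id43) recv 37: drop
After round 1: 3 messages still in flight

Answer: 3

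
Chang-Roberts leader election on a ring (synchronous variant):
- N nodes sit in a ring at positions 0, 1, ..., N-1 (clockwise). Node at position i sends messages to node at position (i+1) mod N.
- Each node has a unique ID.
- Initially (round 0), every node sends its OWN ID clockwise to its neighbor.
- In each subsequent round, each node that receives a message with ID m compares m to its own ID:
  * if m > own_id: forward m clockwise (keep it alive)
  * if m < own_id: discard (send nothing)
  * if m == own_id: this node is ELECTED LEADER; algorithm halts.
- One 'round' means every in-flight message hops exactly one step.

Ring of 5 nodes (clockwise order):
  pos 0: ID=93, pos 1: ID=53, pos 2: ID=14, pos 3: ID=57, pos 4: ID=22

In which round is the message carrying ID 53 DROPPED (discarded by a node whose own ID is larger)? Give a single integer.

Answer: 2

Derivation:
Round 1: pos1(id53) recv 93: fwd; pos2(id14) recv 53: fwd; pos3(id57) recv 14: drop; pos4(id22) recv 57: fwd; pos0(id93) recv 22: drop
Round 2: pos2(id14) recv 93: fwd; pos3(id57) recv 53: drop; pos0(id93) recv 57: drop
Round 3: pos3(id57) recv 93: fwd
Round 4: pos4(id22) recv 93: fwd
Round 5: pos0(id93) recv 93: ELECTED
Message ID 53 originates at pos 1; dropped at pos 3 in round 2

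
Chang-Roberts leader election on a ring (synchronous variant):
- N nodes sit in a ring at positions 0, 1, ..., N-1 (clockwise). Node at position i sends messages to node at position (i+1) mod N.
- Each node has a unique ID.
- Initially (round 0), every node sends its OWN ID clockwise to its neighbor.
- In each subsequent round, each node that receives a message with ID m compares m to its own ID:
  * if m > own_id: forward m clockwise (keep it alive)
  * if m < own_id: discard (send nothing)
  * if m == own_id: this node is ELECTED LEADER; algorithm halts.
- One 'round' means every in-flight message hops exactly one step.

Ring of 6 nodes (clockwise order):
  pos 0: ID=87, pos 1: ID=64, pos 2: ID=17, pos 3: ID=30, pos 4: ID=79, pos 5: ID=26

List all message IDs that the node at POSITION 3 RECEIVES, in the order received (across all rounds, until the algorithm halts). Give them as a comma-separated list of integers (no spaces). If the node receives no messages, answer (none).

Round 1: pos1(id64) recv 87: fwd; pos2(id17) recv 64: fwd; pos3(id30) recv 17: drop; pos4(id79) recv 30: drop; pos5(id26) recv 79: fwd; pos0(id87) recv 26: drop
Round 2: pos2(id17) recv 87: fwd; pos3(id30) recv 64: fwd; pos0(id87) recv 79: drop
Round 3: pos3(id30) recv 87: fwd; pos4(id79) recv 64: drop
Round 4: pos4(id79) recv 87: fwd
Round 5: pos5(id26) recv 87: fwd
Round 6: pos0(id87) recv 87: ELECTED

Answer: 17,64,87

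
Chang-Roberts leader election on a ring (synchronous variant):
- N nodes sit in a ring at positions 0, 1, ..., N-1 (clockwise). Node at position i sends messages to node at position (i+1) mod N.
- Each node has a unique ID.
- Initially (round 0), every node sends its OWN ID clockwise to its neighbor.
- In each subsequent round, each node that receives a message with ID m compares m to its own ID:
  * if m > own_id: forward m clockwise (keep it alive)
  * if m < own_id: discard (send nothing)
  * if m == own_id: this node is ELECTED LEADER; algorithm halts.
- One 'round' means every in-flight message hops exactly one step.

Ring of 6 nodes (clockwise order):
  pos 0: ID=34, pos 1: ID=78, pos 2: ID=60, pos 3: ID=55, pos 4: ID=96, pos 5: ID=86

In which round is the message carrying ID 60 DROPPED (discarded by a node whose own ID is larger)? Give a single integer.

Answer: 2

Derivation:
Round 1: pos1(id78) recv 34: drop; pos2(id60) recv 78: fwd; pos3(id55) recv 60: fwd; pos4(id96) recv 55: drop; pos5(id86) recv 96: fwd; pos0(id34) recv 86: fwd
Round 2: pos3(id55) recv 78: fwd; pos4(id96) recv 60: drop; pos0(id34) recv 96: fwd; pos1(id78) recv 86: fwd
Round 3: pos4(id96) recv 78: drop; pos1(id78) recv 96: fwd; pos2(id60) recv 86: fwd
Round 4: pos2(id60) recv 96: fwd; pos3(id55) recv 86: fwd
Round 5: pos3(id55) recv 96: fwd; pos4(id96) recv 86: drop
Round 6: pos4(id96) recv 96: ELECTED
Message ID 60 originates at pos 2; dropped at pos 4 in round 2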